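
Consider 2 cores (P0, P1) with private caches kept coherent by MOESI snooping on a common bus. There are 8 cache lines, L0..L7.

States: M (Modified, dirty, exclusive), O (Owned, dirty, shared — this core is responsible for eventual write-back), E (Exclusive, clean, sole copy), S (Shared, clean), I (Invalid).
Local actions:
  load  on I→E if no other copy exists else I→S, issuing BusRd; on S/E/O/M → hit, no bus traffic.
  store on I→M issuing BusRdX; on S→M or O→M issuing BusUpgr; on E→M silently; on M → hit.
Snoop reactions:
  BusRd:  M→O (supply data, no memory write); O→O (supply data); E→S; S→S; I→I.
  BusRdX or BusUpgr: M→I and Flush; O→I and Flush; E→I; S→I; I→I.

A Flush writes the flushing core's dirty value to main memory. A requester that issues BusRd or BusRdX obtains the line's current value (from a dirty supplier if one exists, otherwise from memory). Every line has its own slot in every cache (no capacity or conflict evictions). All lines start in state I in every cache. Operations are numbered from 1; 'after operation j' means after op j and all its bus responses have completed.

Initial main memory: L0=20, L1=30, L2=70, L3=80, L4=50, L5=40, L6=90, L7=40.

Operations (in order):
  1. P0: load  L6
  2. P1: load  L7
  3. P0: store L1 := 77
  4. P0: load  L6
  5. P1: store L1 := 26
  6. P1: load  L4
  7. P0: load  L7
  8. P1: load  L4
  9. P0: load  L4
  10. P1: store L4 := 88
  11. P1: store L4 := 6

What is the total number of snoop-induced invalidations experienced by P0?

  op1 P0: load  L6 → E/I on L6; bus BusRd; mem=90
  op2 P1: load  L7 → I/E on L7; bus BusRd; mem=40
  op3 P0: store L1 := 77 → M/I on L1; bus BusRdX; mem=30
  op4 P0: load  L6 → E/I on L6; bus (none); mem=90
  op5 P1: store L1 := 26 → I/M on L1; bus BusRdX Flush; mem=77
  op6 P1: load  L4 → I/E on L4; bus BusRd; mem=50
  op7 P0: load  L7 → S/S on L7; bus BusRd; mem=40
  op8 P1: load  L4 → I/E on L4; bus (none); mem=50
  op9 P0: load  L4 → S/S on L4; bus BusRd; mem=50
  op10 P1: store L4 := 88 → I/M on L4; bus BusUpgr; mem=50
  op11 P1: store L4 := 6 → I/M on L4; bus (none); mem=50

invalidations = 2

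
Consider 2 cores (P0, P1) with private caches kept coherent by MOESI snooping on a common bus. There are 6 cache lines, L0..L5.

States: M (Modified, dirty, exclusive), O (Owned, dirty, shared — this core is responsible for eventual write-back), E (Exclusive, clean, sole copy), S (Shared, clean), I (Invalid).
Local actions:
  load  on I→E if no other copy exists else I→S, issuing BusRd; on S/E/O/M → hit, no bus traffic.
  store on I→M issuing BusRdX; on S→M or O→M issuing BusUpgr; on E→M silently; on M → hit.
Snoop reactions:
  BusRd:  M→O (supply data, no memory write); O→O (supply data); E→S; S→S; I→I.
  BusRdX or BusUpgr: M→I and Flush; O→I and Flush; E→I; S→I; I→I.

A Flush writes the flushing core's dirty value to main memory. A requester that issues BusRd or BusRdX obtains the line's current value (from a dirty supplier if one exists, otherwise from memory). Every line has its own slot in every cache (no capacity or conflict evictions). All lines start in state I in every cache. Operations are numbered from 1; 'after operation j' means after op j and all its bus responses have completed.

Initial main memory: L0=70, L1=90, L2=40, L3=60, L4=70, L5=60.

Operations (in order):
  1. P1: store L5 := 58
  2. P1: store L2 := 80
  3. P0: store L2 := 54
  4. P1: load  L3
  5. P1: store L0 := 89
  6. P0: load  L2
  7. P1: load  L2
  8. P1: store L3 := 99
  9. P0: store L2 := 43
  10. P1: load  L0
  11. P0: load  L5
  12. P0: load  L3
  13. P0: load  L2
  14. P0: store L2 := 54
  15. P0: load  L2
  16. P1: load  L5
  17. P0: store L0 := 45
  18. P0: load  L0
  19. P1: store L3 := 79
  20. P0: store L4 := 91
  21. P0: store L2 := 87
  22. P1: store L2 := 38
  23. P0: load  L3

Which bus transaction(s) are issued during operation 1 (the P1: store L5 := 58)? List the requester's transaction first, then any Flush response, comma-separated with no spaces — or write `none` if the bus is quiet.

  op1 P1: store L5 := 58 → I/M on L5; bus BusRdX; mem=60
  op2 P1: store L2 := 80 → I/M on L2; bus BusRdX; mem=40
  op3 P0: store L2 := 54 → M/I on L2; bus BusRdX Flush; mem=80
  op4 P1: load  L3 → I/E on L3; bus BusRd; mem=60
  op5 P1: store L0 := 89 → I/M on L0; bus BusRdX; mem=70
  op6 P0: load  L2 → M/I on L2; bus (none); mem=80
  op7 P1: load  L2 → O/S on L2; bus BusRd; mem=80
  op8 P1: store L3 := 99 → I/M on L3; bus (none); mem=60
  op9 P0: store L2 := 43 → M/I on L2; bus BusUpgr; mem=80
  op10 P1: load  L0 → I/M on L0; bus (none); mem=70
  op11 P0: load  L5 → S/O on L5; bus BusRd; mem=60
  op12 P0: load  L3 → S/O on L3; bus BusRd; mem=60
  op13 P0: load  L2 → M/I on L2; bus (none); mem=80
  op14 P0: store L2 := 54 → M/I on L2; bus (none); mem=80
  op15 P0: load  L2 → M/I on L2; bus (none); mem=80
  op16 P1: load  L5 → S/O on L5; bus (none); mem=60
  op17 P0: store L0 := 45 → M/I on L0; bus BusRdX Flush; mem=89
  op18 P0: load  L0 → M/I on L0; bus (none); mem=89
  op19 P1: store L3 := 79 → I/M on L3; bus BusUpgr; mem=60
  op20 P0: store L4 := 91 → M/I on L4; bus BusRdX; mem=70
  op21 P0: store L2 := 87 → M/I on L2; bus (none); mem=80
  op22 P1: store L2 := 38 → I/M on L2; bus BusRdX Flush; mem=87
  op23 P0: load  L3 → S/O on L3; bus BusRd; mem=60

bus = BusRdX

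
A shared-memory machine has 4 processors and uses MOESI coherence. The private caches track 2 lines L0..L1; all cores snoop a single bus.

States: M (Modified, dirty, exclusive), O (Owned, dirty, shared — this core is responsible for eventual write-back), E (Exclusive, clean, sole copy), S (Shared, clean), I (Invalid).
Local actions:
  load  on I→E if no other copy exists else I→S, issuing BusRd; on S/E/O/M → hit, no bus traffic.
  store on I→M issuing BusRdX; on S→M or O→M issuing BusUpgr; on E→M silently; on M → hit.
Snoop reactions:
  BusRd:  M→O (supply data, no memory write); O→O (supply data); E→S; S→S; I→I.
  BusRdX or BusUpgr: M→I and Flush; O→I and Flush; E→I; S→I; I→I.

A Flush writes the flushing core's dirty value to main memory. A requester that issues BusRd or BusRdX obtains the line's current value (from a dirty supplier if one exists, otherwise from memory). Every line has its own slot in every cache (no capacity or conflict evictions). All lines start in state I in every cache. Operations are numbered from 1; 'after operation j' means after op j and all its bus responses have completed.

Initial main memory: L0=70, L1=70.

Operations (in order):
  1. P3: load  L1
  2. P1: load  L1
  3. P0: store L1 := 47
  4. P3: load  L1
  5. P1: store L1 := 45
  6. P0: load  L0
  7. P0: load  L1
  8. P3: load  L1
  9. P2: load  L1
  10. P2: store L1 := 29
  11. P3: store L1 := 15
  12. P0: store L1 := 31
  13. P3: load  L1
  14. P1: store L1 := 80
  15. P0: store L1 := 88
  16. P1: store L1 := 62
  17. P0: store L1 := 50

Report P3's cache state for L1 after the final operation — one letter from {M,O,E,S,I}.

state = I

  op1 P3: load  L1 → I/I/I/E on L1; bus BusRd; mem=70
  op2 P1: load  L1 → I/S/I/S on L1; bus BusRd; mem=70
  op3 P0: store L1 := 47 → M/I/I/I on L1; bus BusRdX; mem=70
  op4 P3: load  L1 → O/I/I/S on L1; bus BusRd; mem=70
  op5 P1: store L1 := 45 → I/M/I/I on L1; bus BusRdX Flush; mem=47
  op6 P0: load  L0 → E/I/I/I on L0; bus BusRd; mem=70
  op7 P0: load  L1 → S/O/I/I on L1; bus BusRd; mem=47
  op8 P3: load  L1 → S/O/I/S on L1; bus BusRd; mem=47
  op9 P2: load  L1 → S/O/S/S on L1; bus BusRd; mem=47
  op10 P2: store L1 := 29 → I/I/M/I on L1; bus BusUpgr Flush; mem=45
  op11 P3: store L1 := 15 → I/I/I/M on L1; bus BusRdX Flush; mem=29
  op12 P0: store L1 := 31 → M/I/I/I on L1; bus BusRdX Flush; mem=15
  op13 P3: load  L1 → O/I/I/S on L1; bus BusRd; mem=15
  op14 P1: store L1 := 80 → I/M/I/I on L1; bus BusRdX Flush; mem=31
  op15 P0: store L1 := 88 → M/I/I/I on L1; bus BusRdX Flush; mem=80
  op16 P1: store L1 := 62 → I/M/I/I on L1; bus BusRdX Flush; mem=88
  op17 P0: store L1 := 50 → M/I/I/I on L1; bus BusRdX Flush; mem=62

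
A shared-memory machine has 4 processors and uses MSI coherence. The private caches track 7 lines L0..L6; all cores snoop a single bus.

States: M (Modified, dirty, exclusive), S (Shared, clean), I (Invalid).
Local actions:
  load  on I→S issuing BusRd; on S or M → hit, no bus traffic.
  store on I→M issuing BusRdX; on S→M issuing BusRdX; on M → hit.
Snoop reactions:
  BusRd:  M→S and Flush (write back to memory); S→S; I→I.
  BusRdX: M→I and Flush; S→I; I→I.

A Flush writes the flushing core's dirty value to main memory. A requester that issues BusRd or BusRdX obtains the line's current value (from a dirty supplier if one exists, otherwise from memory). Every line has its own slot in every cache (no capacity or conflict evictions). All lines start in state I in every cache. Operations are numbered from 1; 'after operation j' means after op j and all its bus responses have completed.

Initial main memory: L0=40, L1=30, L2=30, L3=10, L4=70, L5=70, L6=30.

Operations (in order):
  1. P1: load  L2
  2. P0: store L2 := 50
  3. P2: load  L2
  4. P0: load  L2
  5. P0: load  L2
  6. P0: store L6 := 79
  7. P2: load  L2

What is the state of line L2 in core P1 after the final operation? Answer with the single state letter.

step 1: P1: load  L2  ⟶  ISII  (L2)  txn=BusRd  M[L2]=30
step 2: P0: store L2 := 50  ⟶  MIII  (L2)  txn=BusRdX  M[L2]=30
step 3: P2: load  L2  ⟶  SISI  (L2)  txn=BusRd+Flush  M[L2]=50
step 4: P0: load  L2  ⟶  SISI  (L2)  txn=∅  M[L2]=50
step 5: P0: load  L2  ⟶  SISI  (L2)  txn=∅  M[L2]=50
step 6: P0: store L6 := 79  ⟶  MIII  (L6)  txn=BusRdX  M[L6]=30
step 7: P2: load  L2  ⟶  SISI  (L2)  txn=∅  M[L2]=50

state = I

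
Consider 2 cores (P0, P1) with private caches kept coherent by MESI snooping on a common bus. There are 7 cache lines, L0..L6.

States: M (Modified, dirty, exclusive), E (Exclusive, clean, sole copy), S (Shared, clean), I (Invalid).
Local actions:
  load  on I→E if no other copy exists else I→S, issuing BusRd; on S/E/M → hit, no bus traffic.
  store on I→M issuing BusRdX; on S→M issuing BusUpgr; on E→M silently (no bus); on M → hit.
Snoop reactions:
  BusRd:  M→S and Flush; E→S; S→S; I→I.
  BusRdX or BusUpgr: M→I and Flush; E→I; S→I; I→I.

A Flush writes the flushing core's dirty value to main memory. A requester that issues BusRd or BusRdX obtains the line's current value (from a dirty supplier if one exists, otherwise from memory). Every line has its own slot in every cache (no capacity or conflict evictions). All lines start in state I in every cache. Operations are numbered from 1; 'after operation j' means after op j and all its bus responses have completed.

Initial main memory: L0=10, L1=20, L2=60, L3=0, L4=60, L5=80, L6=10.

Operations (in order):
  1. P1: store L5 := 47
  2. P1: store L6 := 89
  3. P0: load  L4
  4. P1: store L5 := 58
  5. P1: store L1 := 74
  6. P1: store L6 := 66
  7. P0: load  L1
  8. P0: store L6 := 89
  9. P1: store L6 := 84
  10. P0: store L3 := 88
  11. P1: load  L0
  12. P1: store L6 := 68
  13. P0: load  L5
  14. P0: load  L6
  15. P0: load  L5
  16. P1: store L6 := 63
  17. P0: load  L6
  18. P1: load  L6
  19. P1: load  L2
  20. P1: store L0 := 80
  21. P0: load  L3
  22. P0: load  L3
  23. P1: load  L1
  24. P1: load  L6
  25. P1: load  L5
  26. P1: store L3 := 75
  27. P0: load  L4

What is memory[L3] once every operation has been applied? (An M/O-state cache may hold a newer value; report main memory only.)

[1] P1: store L5 := 47 | P0:I, P1:M(47) | bus: BusRdX
[2] P1: store L6 := 89 | P0:I, P1:M(89) | bus: BusRdX
[3] P0: load  L4 | P0:E(60), P1:I | bus: BusRd
[4] P1: store L5 := 58 | P0:I, P1:M(58) | bus: none
[5] P1: store L1 := 74 | P0:I, P1:M(74) | bus: BusRdX
[6] P1: store L6 := 66 | P0:I, P1:M(66) | bus: none
[7] P0: load  L1 | P0:S(74), P1:S(74) | bus: BusRd,Flush
[8] P0: store L6 := 89 | P0:M(89), P1:I | bus: BusRdX,Flush
[9] P1: store L6 := 84 | P0:I, P1:M(84) | bus: BusRdX,Flush
[10] P0: store L3 := 88 | P0:M(88), P1:I | bus: BusRdX
[11] P1: load  L0 | P0:I, P1:E(10) | bus: BusRd
[12] P1: store L6 := 68 | P0:I, P1:M(68) | bus: none
[13] P0: load  L5 | P0:S(58), P1:S(58) | bus: BusRd,Flush
[14] P0: load  L6 | P0:S(68), P1:S(68) | bus: BusRd,Flush
[15] P0: load  L5 | P0:S(58), P1:S(58) | bus: none
[16] P1: store L6 := 63 | P0:I, P1:M(63) | bus: BusUpgr
[17] P0: load  L6 | P0:S(63), P1:S(63) | bus: BusRd,Flush
[18] P1: load  L6 | P0:S(63), P1:S(63) | bus: none
[19] P1: load  L2 | P0:I, P1:E(60) | bus: BusRd
[20] P1: store L0 := 80 | P0:I, P1:M(80) | bus: none
[21] P0: load  L3 | P0:M(88), P1:I | bus: none
[22] P0: load  L3 | P0:M(88), P1:I | bus: none
[23] P1: load  L1 | P0:S(74), P1:S(74) | bus: none
[24] P1: load  L6 | P0:S(63), P1:S(63) | bus: none
[25] P1: load  L5 | P0:S(58), P1:S(58) | bus: none
[26] P1: store L3 := 75 | P0:I, P1:M(75) | bus: BusRdX,Flush
[27] P0: load  L4 | P0:E(60), P1:I | bus: none

memory[L3] = 88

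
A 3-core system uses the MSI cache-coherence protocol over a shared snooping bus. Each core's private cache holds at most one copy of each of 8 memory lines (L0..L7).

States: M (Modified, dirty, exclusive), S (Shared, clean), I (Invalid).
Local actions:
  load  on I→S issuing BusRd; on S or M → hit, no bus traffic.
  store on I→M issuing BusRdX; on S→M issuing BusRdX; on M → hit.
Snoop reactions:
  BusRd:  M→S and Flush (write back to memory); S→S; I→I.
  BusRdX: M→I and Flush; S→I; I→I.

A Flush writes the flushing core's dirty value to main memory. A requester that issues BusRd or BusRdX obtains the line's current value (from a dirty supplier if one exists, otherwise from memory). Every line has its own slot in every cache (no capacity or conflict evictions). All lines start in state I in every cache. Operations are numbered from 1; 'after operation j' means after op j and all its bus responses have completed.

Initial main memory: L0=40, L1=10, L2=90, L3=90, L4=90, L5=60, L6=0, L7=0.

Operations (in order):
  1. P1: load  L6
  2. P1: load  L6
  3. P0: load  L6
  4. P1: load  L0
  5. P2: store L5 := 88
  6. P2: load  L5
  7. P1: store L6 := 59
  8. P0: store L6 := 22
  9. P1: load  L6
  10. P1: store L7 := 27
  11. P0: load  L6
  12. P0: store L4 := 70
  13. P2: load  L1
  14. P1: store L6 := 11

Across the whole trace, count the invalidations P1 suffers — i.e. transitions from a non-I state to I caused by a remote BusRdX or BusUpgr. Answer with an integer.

  op1 P1: load  L6 → I/S/I on L6; bus BusRd; mem=0
  op2 P1: load  L6 → I/S/I on L6; bus (none); mem=0
  op3 P0: load  L6 → S/S/I on L6; bus BusRd; mem=0
  op4 P1: load  L0 → I/S/I on L0; bus BusRd; mem=40
  op5 P2: store L5 := 88 → I/I/M on L5; bus BusRdX; mem=60
  op6 P2: load  L5 → I/I/M on L5; bus (none); mem=60
  op7 P1: store L6 := 59 → I/M/I on L6; bus BusRdX; mem=0
  op8 P0: store L6 := 22 → M/I/I on L6; bus BusRdX Flush; mem=59
  op9 P1: load  L6 → S/S/I on L6; bus BusRd Flush; mem=22
  op10 P1: store L7 := 27 → I/M/I on L7; bus BusRdX; mem=0
  op11 P0: load  L6 → S/S/I on L6; bus (none); mem=22
  op12 P0: store L4 := 70 → M/I/I on L4; bus BusRdX; mem=90
  op13 P2: load  L1 → I/I/S on L1; bus BusRd; mem=10
  op14 P1: store L6 := 11 → I/M/I on L6; bus BusRdX; mem=22

invalidations = 1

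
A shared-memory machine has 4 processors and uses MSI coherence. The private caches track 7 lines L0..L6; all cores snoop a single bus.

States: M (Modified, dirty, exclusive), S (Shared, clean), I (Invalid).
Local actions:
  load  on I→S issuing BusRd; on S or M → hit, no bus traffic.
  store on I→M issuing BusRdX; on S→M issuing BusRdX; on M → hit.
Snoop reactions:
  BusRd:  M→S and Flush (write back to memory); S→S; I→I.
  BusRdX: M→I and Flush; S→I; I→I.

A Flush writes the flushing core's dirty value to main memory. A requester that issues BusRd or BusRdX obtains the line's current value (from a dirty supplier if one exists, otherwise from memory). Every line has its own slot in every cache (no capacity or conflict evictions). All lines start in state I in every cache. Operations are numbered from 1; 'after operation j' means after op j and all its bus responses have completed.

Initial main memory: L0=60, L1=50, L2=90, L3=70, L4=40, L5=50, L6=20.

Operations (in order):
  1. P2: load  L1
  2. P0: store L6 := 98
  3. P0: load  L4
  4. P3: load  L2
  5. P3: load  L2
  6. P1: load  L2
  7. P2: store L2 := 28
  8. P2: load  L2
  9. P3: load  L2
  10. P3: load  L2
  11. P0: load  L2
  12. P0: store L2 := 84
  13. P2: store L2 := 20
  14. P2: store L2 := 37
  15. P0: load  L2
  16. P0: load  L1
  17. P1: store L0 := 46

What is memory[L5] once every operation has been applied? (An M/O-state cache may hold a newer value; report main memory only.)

[1] P2: load  L1 | P0:I, P1:I, P2:S(50), P3:I | bus: BusRd
[2] P0: store L6 := 98 | P0:M(98), P1:I, P2:I, P3:I | bus: BusRdX
[3] P0: load  L4 | P0:S(40), P1:I, P2:I, P3:I | bus: BusRd
[4] P3: load  L2 | P0:I, P1:I, P2:I, P3:S(90) | bus: BusRd
[5] P3: load  L2 | P0:I, P1:I, P2:I, P3:S(90) | bus: none
[6] P1: load  L2 | P0:I, P1:S(90), P2:I, P3:S(90) | bus: BusRd
[7] P2: store L2 := 28 | P0:I, P1:I, P2:M(28), P3:I | bus: BusRdX
[8] P2: load  L2 | P0:I, P1:I, P2:M(28), P3:I | bus: none
[9] P3: load  L2 | P0:I, P1:I, P2:S(28), P3:S(28) | bus: BusRd,Flush
[10] P3: load  L2 | P0:I, P1:I, P2:S(28), P3:S(28) | bus: none
[11] P0: load  L2 | P0:S(28), P1:I, P2:S(28), P3:S(28) | bus: BusRd
[12] P0: store L2 := 84 | P0:M(84), P1:I, P2:I, P3:I | bus: BusRdX
[13] P2: store L2 := 20 | P0:I, P1:I, P2:M(20), P3:I | bus: BusRdX,Flush
[14] P2: store L2 := 37 | P0:I, P1:I, P2:M(37), P3:I | bus: none
[15] P0: load  L2 | P0:S(37), P1:I, P2:S(37), P3:I | bus: BusRd,Flush
[16] P0: load  L1 | P0:S(50), P1:I, P2:S(50), P3:I | bus: BusRd
[17] P1: store L0 := 46 | P0:I, P1:M(46), P2:I, P3:I | bus: BusRdX

memory[L5] = 50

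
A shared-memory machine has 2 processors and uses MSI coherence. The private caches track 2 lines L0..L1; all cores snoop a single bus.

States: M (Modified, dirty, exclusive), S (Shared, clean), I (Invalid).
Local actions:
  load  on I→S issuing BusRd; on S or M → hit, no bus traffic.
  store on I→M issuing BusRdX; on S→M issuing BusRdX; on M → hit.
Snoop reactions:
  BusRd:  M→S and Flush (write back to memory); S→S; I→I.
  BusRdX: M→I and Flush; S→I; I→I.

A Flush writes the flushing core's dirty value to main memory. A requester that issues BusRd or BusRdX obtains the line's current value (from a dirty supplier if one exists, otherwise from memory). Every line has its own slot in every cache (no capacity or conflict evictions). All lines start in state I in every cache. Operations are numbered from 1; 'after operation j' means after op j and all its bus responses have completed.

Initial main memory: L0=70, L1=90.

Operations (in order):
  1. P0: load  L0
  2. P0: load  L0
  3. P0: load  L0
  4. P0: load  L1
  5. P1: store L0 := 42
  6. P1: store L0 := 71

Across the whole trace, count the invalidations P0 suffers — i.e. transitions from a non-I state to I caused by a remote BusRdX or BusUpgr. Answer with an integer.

invalidations = 1

  op1 P0: load  L0 → S/I on L0; bus BusRd; mem=70
  op2 P0: load  L0 → S/I on L0; bus (none); mem=70
  op3 P0: load  L0 → S/I on L0; bus (none); mem=70
  op4 P0: load  L1 → S/I on L1; bus BusRd; mem=90
  op5 P1: store L0 := 42 → I/M on L0; bus BusRdX; mem=70
  op6 P1: store L0 := 71 → I/M on L0; bus (none); mem=70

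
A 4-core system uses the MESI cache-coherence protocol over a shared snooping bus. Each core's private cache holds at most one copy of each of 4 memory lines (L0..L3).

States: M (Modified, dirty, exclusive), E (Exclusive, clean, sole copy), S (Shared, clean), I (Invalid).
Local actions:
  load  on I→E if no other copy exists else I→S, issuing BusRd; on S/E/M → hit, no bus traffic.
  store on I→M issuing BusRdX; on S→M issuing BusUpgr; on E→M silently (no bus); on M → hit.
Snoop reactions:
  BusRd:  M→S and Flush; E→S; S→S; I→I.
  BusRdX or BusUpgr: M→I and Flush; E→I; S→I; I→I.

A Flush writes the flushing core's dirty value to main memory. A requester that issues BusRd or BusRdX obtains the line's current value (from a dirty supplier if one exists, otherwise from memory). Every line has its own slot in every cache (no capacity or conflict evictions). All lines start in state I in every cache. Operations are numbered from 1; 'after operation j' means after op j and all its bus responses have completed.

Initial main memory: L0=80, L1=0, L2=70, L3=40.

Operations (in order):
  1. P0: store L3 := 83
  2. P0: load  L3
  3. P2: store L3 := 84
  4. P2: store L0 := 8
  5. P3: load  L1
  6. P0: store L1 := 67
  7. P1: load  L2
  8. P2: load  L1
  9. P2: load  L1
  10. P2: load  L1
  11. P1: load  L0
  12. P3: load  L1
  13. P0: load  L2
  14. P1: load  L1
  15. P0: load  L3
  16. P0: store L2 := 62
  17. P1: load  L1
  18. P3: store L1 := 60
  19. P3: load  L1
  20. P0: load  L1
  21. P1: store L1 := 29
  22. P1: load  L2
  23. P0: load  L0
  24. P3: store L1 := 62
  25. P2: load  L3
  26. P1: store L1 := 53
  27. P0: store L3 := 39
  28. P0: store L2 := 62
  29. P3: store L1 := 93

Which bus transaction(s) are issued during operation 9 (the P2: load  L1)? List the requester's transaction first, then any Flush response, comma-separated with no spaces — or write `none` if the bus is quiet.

1. P0: store L3 := 83  bus=[BusRdX]  L3: P0=M P1=I P2=I P3=I  mem[L3]=40
2. P0: load  L3  bus=[-]  L3: P0=M P1=I P2=I P3=I  mem[L3]=40
3. P2: store L3 := 84  bus=[BusRdX,Flush]  L3: P0=I P1=I P2=M P3=I  mem[L3]=83
4. P2: store L0 := 8  bus=[BusRdX]  L0: P0=I P1=I P2=M P3=I  mem[L0]=80
5. P3: load  L1  bus=[BusRd]  L1: P0=I P1=I P2=I P3=E  mem[L1]=0
6. P0: store L1 := 67  bus=[BusRdX]  L1: P0=M P1=I P2=I P3=I  mem[L1]=0
7. P1: load  L2  bus=[BusRd]  L2: P0=I P1=E P2=I P3=I  mem[L2]=70
8. P2: load  L1  bus=[BusRd,Flush]  L1: P0=S P1=I P2=S P3=I  mem[L1]=67
9. P2: load  L1  bus=[-]  L1: P0=S P1=I P2=S P3=I  mem[L1]=67
10. P2: load  L1  bus=[-]  L1: P0=S P1=I P2=S P3=I  mem[L1]=67
11. P1: load  L0  bus=[BusRd,Flush]  L0: P0=I P1=S P2=S P3=I  mem[L0]=8
12. P3: load  L1  bus=[BusRd]  L1: P0=S P1=I P2=S P3=S  mem[L1]=67
13. P0: load  L2  bus=[BusRd]  L2: P0=S P1=S P2=I P3=I  mem[L2]=70
14. P1: load  L1  bus=[BusRd]  L1: P0=S P1=S P2=S P3=S  mem[L1]=67
15. P0: load  L3  bus=[BusRd,Flush]  L3: P0=S P1=I P2=S P3=I  mem[L3]=84
16. P0: store L2 := 62  bus=[BusUpgr]  L2: P0=M P1=I P2=I P3=I  mem[L2]=70
17. P1: load  L1  bus=[-]  L1: P0=S P1=S P2=S P3=S  mem[L1]=67
18. P3: store L1 := 60  bus=[BusUpgr]  L1: P0=I P1=I P2=I P3=M  mem[L1]=67
19. P3: load  L1  bus=[-]  L1: P0=I P1=I P2=I P3=M  mem[L1]=67
20. P0: load  L1  bus=[BusRd,Flush]  L1: P0=S P1=I P2=I P3=S  mem[L1]=60
21. P1: store L1 := 29  bus=[BusRdX]  L1: P0=I P1=M P2=I P3=I  mem[L1]=60
22. P1: load  L2  bus=[BusRd,Flush]  L2: P0=S P1=S P2=I P3=I  mem[L2]=62
23. P0: load  L0  bus=[BusRd]  L0: P0=S P1=S P2=S P3=I  mem[L0]=8
24. P3: store L1 := 62  bus=[BusRdX,Flush]  L1: P0=I P1=I P2=I P3=M  mem[L1]=29
25. P2: load  L3  bus=[-]  L3: P0=S P1=I P2=S P3=I  mem[L3]=84
26. P1: store L1 := 53  bus=[BusRdX,Flush]  L1: P0=I P1=M P2=I P3=I  mem[L1]=62
27. P0: store L3 := 39  bus=[BusUpgr]  L3: P0=M P1=I P2=I P3=I  mem[L3]=84
28. P0: store L2 := 62  bus=[BusUpgr]  L2: P0=M P1=I P2=I P3=I  mem[L2]=62
29. P3: store L1 := 93  bus=[BusRdX,Flush]  L1: P0=I P1=I P2=I P3=M  mem[L1]=53

bus = none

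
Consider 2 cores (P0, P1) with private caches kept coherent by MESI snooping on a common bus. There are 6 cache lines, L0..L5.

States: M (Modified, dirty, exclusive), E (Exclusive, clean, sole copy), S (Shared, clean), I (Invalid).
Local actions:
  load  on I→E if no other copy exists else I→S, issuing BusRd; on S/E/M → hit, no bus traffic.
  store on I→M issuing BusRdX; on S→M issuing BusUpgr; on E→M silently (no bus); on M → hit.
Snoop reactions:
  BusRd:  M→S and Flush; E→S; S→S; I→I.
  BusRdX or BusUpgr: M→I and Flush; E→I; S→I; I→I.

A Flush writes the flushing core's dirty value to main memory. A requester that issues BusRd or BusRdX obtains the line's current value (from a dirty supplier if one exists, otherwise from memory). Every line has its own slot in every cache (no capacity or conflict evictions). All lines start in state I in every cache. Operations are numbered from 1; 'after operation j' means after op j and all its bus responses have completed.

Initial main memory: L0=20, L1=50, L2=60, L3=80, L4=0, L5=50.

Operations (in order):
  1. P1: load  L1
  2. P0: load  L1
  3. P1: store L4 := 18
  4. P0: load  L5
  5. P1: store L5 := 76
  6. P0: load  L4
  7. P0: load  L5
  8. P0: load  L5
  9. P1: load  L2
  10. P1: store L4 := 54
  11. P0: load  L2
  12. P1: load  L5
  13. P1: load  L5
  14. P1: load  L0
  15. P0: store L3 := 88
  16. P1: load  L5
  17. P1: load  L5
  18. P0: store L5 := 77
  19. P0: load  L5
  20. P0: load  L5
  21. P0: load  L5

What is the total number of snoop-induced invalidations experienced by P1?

invalidations = 1

1. P1: load  L1  bus=[BusRd]  L1: P0=I P1=E  mem[L1]=50
2. P0: load  L1  bus=[BusRd]  L1: P0=S P1=S  mem[L1]=50
3. P1: store L4 := 18  bus=[BusRdX]  L4: P0=I P1=M  mem[L4]=0
4. P0: load  L5  bus=[BusRd]  L5: P0=E P1=I  mem[L5]=50
5. P1: store L5 := 76  bus=[BusRdX]  L5: P0=I P1=M  mem[L5]=50
6. P0: load  L4  bus=[BusRd,Flush]  L4: P0=S P1=S  mem[L4]=18
7. P0: load  L5  bus=[BusRd,Flush]  L5: P0=S P1=S  mem[L5]=76
8. P0: load  L5  bus=[-]  L5: P0=S P1=S  mem[L5]=76
9. P1: load  L2  bus=[BusRd]  L2: P0=I P1=E  mem[L2]=60
10. P1: store L4 := 54  bus=[BusUpgr]  L4: P0=I P1=M  mem[L4]=18
11. P0: load  L2  bus=[BusRd]  L2: P0=S P1=S  mem[L2]=60
12. P1: load  L5  bus=[-]  L5: P0=S P1=S  mem[L5]=76
13. P1: load  L5  bus=[-]  L5: P0=S P1=S  mem[L5]=76
14. P1: load  L0  bus=[BusRd]  L0: P0=I P1=E  mem[L0]=20
15. P0: store L3 := 88  bus=[BusRdX]  L3: P0=M P1=I  mem[L3]=80
16. P1: load  L5  bus=[-]  L5: P0=S P1=S  mem[L5]=76
17. P1: load  L5  bus=[-]  L5: P0=S P1=S  mem[L5]=76
18. P0: store L5 := 77  bus=[BusUpgr]  L5: P0=M P1=I  mem[L5]=76
19. P0: load  L5  bus=[-]  L5: P0=M P1=I  mem[L5]=76
20. P0: load  L5  bus=[-]  L5: P0=M P1=I  mem[L5]=76
21. P0: load  L5  bus=[-]  L5: P0=M P1=I  mem[L5]=76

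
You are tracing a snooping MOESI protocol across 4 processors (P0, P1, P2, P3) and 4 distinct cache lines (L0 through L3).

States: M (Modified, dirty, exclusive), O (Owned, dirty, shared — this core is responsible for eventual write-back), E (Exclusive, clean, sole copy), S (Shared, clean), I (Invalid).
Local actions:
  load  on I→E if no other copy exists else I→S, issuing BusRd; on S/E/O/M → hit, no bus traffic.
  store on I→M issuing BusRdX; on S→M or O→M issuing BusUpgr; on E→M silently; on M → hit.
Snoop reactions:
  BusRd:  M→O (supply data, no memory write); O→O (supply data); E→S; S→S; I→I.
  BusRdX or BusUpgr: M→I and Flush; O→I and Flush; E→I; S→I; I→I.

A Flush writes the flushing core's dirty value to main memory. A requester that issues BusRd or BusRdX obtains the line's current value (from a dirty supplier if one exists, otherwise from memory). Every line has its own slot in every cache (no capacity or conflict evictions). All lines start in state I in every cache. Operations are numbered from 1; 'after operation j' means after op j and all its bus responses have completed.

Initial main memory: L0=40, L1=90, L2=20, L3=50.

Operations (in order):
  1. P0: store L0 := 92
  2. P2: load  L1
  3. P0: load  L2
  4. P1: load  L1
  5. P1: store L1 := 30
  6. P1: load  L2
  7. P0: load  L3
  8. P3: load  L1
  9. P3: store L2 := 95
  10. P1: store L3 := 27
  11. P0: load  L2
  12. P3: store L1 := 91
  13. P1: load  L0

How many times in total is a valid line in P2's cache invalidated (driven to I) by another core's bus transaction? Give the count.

invalidations = 1

1. P0: store L0 := 92  bus=[BusRdX]  L0: P0=M P1=I P2=I P3=I  mem[L0]=40
2. P2: load  L1  bus=[BusRd]  L1: P0=I P1=I P2=E P3=I  mem[L1]=90
3. P0: load  L2  bus=[BusRd]  L2: P0=E P1=I P2=I P3=I  mem[L2]=20
4. P1: load  L1  bus=[BusRd]  L1: P0=I P1=S P2=S P3=I  mem[L1]=90
5. P1: store L1 := 30  bus=[BusUpgr]  L1: P0=I P1=M P2=I P3=I  mem[L1]=90
6. P1: load  L2  bus=[BusRd]  L2: P0=S P1=S P2=I P3=I  mem[L2]=20
7. P0: load  L3  bus=[BusRd]  L3: P0=E P1=I P2=I P3=I  mem[L3]=50
8. P3: load  L1  bus=[BusRd]  L1: P0=I P1=O P2=I P3=S  mem[L1]=90
9. P3: store L2 := 95  bus=[BusRdX]  L2: P0=I P1=I P2=I P3=M  mem[L2]=20
10. P1: store L3 := 27  bus=[BusRdX]  L3: P0=I P1=M P2=I P3=I  mem[L3]=50
11. P0: load  L2  bus=[BusRd]  L2: P0=S P1=I P2=I P3=O  mem[L2]=20
12. P3: store L1 := 91  bus=[BusUpgr,Flush]  L1: P0=I P1=I P2=I P3=M  mem[L1]=30
13. P1: load  L0  bus=[BusRd]  L0: P0=O P1=S P2=I P3=I  mem[L0]=40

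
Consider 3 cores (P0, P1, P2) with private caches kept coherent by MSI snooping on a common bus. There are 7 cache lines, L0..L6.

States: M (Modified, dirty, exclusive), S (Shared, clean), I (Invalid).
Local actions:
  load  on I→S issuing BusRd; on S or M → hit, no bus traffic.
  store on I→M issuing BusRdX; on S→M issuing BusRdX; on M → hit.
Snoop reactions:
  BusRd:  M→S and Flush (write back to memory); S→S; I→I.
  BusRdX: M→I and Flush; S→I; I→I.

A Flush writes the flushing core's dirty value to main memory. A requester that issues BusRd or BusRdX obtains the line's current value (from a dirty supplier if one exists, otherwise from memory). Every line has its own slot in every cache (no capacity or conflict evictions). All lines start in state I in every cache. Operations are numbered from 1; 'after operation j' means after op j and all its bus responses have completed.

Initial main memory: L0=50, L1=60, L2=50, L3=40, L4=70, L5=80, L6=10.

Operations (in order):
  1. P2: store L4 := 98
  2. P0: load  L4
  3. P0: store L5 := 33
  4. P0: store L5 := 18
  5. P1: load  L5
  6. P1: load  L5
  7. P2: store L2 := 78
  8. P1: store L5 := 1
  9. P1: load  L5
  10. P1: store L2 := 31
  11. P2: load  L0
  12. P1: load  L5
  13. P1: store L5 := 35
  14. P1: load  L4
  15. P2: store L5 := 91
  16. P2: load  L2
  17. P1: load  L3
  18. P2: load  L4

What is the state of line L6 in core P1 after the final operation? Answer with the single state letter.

[1] P2: store L4 := 98 | P0:I, P1:I, P2:M(98) | bus: BusRdX
[2] P0: load  L4 | P0:S(98), P1:I, P2:S(98) | bus: BusRd,Flush
[3] P0: store L5 := 33 | P0:M(33), P1:I, P2:I | bus: BusRdX
[4] P0: store L5 := 18 | P0:M(18), P1:I, P2:I | bus: none
[5] P1: load  L5 | P0:S(18), P1:S(18), P2:I | bus: BusRd,Flush
[6] P1: load  L5 | P0:S(18), P1:S(18), P2:I | bus: none
[7] P2: store L2 := 78 | P0:I, P1:I, P2:M(78) | bus: BusRdX
[8] P1: store L5 := 1 | P0:I, P1:M(1), P2:I | bus: BusRdX
[9] P1: load  L5 | P0:I, P1:M(1), P2:I | bus: none
[10] P1: store L2 := 31 | P0:I, P1:M(31), P2:I | bus: BusRdX,Flush
[11] P2: load  L0 | P0:I, P1:I, P2:S(50) | bus: BusRd
[12] P1: load  L5 | P0:I, P1:M(1), P2:I | bus: none
[13] P1: store L5 := 35 | P0:I, P1:M(35), P2:I | bus: none
[14] P1: load  L4 | P0:S(98), P1:S(98), P2:S(98) | bus: BusRd
[15] P2: store L5 := 91 | P0:I, P1:I, P2:M(91) | bus: BusRdX,Flush
[16] P2: load  L2 | P0:I, P1:S(31), P2:S(31) | bus: BusRd,Flush
[17] P1: load  L3 | P0:I, P1:S(40), P2:I | bus: BusRd
[18] P2: load  L4 | P0:S(98), P1:S(98), P2:S(98) | bus: none

state = I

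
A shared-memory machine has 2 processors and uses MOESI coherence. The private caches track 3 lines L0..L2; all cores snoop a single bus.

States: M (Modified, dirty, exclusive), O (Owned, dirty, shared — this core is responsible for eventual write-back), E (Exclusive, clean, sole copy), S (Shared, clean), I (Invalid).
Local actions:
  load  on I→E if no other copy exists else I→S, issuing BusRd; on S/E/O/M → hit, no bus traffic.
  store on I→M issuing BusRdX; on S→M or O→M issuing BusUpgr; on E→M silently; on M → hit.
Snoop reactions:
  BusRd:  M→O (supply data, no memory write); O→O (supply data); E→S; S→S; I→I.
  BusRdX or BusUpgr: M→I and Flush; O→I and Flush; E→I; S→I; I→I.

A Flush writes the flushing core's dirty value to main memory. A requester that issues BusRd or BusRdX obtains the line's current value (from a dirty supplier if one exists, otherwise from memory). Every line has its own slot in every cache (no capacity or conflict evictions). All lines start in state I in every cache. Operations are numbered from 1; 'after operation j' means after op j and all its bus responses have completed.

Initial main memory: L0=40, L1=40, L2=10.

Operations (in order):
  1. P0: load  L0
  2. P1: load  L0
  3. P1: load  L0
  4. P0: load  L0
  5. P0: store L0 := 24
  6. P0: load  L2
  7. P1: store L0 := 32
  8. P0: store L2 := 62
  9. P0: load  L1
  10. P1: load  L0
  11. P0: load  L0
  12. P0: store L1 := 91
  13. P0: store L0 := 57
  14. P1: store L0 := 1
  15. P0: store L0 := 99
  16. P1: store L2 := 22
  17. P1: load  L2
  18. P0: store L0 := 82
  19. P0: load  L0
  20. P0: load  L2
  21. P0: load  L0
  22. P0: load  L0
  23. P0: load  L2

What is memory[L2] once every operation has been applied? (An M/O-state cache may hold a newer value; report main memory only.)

1. P0: load  L0  bus=[BusRd]  L0: P0=E P1=I  mem[L0]=40
2. P1: load  L0  bus=[BusRd]  L0: P0=S P1=S  mem[L0]=40
3. P1: load  L0  bus=[-]  L0: P0=S P1=S  mem[L0]=40
4. P0: load  L0  bus=[-]  L0: P0=S P1=S  mem[L0]=40
5. P0: store L0 := 24  bus=[BusUpgr]  L0: P0=M P1=I  mem[L0]=40
6. P0: load  L2  bus=[BusRd]  L2: P0=E P1=I  mem[L2]=10
7. P1: store L0 := 32  bus=[BusRdX,Flush]  L0: P0=I P1=M  mem[L0]=24
8. P0: store L2 := 62  bus=[-]  L2: P0=M P1=I  mem[L2]=10
9. P0: load  L1  bus=[BusRd]  L1: P0=E P1=I  mem[L1]=40
10. P1: load  L0  bus=[-]  L0: P0=I P1=M  mem[L0]=24
11. P0: load  L0  bus=[BusRd]  L0: P0=S P1=O  mem[L0]=24
12. P0: store L1 := 91  bus=[-]  L1: P0=M P1=I  mem[L1]=40
13. P0: store L0 := 57  bus=[BusUpgr,Flush]  L0: P0=M P1=I  mem[L0]=32
14. P1: store L0 := 1  bus=[BusRdX,Flush]  L0: P0=I P1=M  mem[L0]=57
15. P0: store L0 := 99  bus=[BusRdX,Flush]  L0: P0=M P1=I  mem[L0]=1
16. P1: store L2 := 22  bus=[BusRdX,Flush]  L2: P0=I P1=M  mem[L2]=62
17. P1: load  L2  bus=[-]  L2: P0=I P1=M  mem[L2]=62
18. P0: store L0 := 82  bus=[-]  L0: P0=M P1=I  mem[L0]=1
19. P0: load  L0  bus=[-]  L0: P0=M P1=I  mem[L0]=1
20. P0: load  L2  bus=[BusRd]  L2: P0=S P1=O  mem[L2]=62
21. P0: load  L0  bus=[-]  L0: P0=M P1=I  mem[L0]=1
22. P0: load  L0  bus=[-]  L0: P0=M P1=I  mem[L0]=1
23. P0: load  L2  bus=[-]  L2: P0=S P1=O  mem[L2]=62

memory[L2] = 62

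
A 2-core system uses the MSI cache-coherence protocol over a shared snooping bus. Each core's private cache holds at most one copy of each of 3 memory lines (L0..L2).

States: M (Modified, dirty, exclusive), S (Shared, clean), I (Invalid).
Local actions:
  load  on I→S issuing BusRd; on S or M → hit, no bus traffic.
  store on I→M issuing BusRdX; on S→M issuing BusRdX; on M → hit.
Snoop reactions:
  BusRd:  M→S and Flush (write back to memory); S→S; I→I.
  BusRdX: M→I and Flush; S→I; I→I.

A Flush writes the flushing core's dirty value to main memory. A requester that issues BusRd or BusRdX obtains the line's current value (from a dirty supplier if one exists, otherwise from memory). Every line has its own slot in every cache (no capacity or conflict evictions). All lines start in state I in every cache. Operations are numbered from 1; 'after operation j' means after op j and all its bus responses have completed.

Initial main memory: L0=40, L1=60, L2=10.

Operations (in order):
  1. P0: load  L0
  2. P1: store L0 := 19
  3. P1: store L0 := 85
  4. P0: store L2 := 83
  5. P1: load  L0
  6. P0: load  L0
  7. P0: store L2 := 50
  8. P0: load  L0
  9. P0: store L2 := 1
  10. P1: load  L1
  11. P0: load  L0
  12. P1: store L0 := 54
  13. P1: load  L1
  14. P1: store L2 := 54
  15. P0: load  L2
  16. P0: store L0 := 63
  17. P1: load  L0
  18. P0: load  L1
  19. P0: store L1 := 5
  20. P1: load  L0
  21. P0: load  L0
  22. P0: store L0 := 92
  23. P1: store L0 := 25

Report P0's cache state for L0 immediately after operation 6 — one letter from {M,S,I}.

state = S

  op1 P0: load  L0 → S/I on L0; bus BusRd; mem=40
  op2 P1: store L0 := 19 → I/M on L0; bus BusRdX; mem=40
  op3 P1: store L0 := 85 → I/M on L0; bus (none); mem=40
  op4 P0: store L2 := 83 → M/I on L2; bus BusRdX; mem=10
  op5 P1: load  L0 → I/M on L0; bus (none); mem=40
  op6 P0: load  L0 → S/S on L0; bus BusRd Flush; mem=85
  op7 P0: store L2 := 50 → M/I on L2; bus (none); mem=10
  op8 P0: load  L0 → S/S on L0; bus (none); mem=85
  op9 P0: store L2 := 1 → M/I on L2; bus (none); mem=10
  op10 P1: load  L1 → I/S on L1; bus BusRd; mem=60
  op11 P0: load  L0 → S/S on L0; bus (none); mem=85
  op12 P1: store L0 := 54 → I/M on L0; bus BusRdX; mem=85
  op13 P1: load  L1 → I/S on L1; bus (none); mem=60
  op14 P1: store L2 := 54 → I/M on L2; bus BusRdX Flush; mem=1
  op15 P0: load  L2 → S/S on L2; bus BusRd Flush; mem=54
  op16 P0: store L0 := 63 → M/I on L0; bus BusRdX Flush; mem=54
  op17 P1: load  L0 → S/S on L0; bus BusRd Flush; mem=63
  op18 P0: load  L1 → S/S on L1; bus BusRd; mem=60
  op19 P0: store L1 := 5 → M/I on L1; bus BusRdX; mem=60
  op20 P1: load  L0 → S/S on L0; bus (none); mem=63
  op21 P0: load  L0 → S/S on L0; bus (none); mem=63
  op22 P0: store L0 := 92 → M/I on L0; bus BusRdX; mem=63
  op23 P1: store L0 := 25 → I/M on L0; bus BusRdX Flush; mem=92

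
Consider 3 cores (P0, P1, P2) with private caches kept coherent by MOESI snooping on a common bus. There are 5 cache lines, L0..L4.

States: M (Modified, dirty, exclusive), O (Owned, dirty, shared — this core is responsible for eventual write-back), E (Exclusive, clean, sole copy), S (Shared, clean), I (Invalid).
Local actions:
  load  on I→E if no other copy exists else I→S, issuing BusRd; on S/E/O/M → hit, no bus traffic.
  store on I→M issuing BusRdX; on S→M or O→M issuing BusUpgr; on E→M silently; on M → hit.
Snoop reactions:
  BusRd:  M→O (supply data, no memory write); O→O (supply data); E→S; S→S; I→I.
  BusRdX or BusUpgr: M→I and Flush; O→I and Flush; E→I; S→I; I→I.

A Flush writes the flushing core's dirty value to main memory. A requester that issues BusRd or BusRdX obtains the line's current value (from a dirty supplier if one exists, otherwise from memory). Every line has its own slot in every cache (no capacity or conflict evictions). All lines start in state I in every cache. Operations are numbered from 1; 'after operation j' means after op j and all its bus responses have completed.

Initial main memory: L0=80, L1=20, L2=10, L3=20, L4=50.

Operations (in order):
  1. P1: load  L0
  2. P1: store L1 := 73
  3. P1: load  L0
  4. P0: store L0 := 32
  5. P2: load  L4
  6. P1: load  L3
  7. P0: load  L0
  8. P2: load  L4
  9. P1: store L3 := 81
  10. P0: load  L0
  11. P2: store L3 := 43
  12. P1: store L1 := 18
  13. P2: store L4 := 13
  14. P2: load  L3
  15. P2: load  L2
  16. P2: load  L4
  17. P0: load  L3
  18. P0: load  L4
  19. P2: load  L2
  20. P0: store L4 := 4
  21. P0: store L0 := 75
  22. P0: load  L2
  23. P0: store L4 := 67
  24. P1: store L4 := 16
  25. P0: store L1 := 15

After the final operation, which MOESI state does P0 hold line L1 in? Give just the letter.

  op1 P1: load  L0 → I/E/I on L0; bus BusRd; mem=80
  op2 P1: store L1 := 73 → I/M/I on L1; bus BusRdX; mem=20
  op3 P1: load  L0 → I/E/I on L0; bus (none); mem=80
  op4 P0: store L0 := 32 → M/I/I on L0; bus BusRdX; mem=80
  op5 P2: load  L4 → I/I/E on L4; bus BusRd; mem=50
  op6 P1: load  L3 → I/E/I on L3; bus BusRd; mem=20
  op7 P0: load  L0 → M/I/I on L0; bus (none); mem=80
  op8 P2: load  L4 → I/I/E on L4; bus (none); mem=50
  op9 P1: store L3 := 81 → I/M/I on L3; bus (none); mem=20
  op10 P0: load  L0 → M/I/I on L0; bus (none); mem=80
  op11 P2: store L3 := 43 → I/I/M on L3; bus BusRdX Flush; mem=81
  op12 P1: store L1 := 18 → I/M/I on L1; bus (none); mem=20
  op13 P2: store L4 := 13 → I/I/M on L4; bus (none); mem=50
  op14 P2: load  L3 → I/I/M on L3; bus (none); mem=81
  op15 P2: load  L2 → I/I/E on L2; bus BusRd; mem=10
  op16 P2: load  L4 → I/I/M on L4; bus (none); mem=50
  op17 P0: load  L3 → S/I/O on L3; bus BusRd; mem=81
  op18 P0: load  L4 → S/I/O on L4; bus BusRd; mem=50
  op19 P2: load  L2 → I/I/E on L2; bus (none); mem=10
  op20 P0: store L4 := 4 → M/I/I on L4; bus BusUpgr Flush; mem=13
  op21 P0: store L0 := 75 → M/I/I on L0; bus (none); mem=80
  op22 P0: load  L2 → S/I/S on L2; bus BusRd; mem=10
  op23 P0: store L4 := 67 → M/I/I on L4; bus (none); mem=13
  op24 P1: store L4 := 16 → I/M/I on L4; bus BusRdX Flush; mem=67
  op25 P0: store L1 := 15 → M/I/I on L1; bus BusRdX Flush; mem=18

state = M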